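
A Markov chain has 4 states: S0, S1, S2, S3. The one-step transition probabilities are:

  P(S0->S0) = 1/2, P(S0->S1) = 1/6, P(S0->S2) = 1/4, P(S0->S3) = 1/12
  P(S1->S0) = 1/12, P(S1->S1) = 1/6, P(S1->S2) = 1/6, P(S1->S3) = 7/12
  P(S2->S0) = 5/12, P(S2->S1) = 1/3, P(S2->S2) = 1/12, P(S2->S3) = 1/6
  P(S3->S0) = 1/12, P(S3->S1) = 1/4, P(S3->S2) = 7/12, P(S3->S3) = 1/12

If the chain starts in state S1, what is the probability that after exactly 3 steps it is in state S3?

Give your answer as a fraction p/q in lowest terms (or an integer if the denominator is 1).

Computing P^3 by repeated multiplication:
P^1 =
  S0: [1/2, 1/6, 1/4, 1/12]
  S1: [1/12, 1/6, 1/6, 7/12]
  S2: [5/12, 1/3, 1/12, 1/6]
  S3: [1/12, 1/4, 7/12, 1/12]
P^2 =
  S0: [3/8, 31/144, 2/9, 3/16]
  S1: [25/144, 35/144, 29/72, 13/72]
  S2: [41/144, 7/36, 19/72, 37/144]
  S3: [5/16, 13/48, 23/144, 37/144]
P^3 =
  S0: [271/864, 379/1728, 445/1728, 181/864]
  S1: [167/576, 215/864, 385/1728, 103/432]
  S2: [167/576, 401/1728, 119/432, 175/864]
  S3: [461/1728, 371/1728, 55/192, 401/1728]

(P^3)[S1 -> S3] = 103/432

Answer: 103/432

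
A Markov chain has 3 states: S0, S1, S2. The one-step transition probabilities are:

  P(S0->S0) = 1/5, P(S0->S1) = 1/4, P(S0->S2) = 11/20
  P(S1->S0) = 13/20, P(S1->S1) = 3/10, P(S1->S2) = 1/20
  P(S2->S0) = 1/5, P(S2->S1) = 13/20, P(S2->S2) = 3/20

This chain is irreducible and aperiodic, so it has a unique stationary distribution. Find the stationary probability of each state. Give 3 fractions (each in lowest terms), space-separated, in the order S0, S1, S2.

The stationary distribution satisfies pi = pi * P, i.e.:
  pi_S0 = 1/5*pi_S0 + 13/20*pi_S1 + 1/5*pi_S2
  pi_S1 = 1/4*pi_S0 + 3/10*pi_S1 + 13/20*pi_S2
  pi_S2 = 11/20*pi_S0 + 1/20*pi_S1 + 3/20*pi_S2
with normalization: pi_S0 + pi_S1 + pi_S2 = 1.

Using the first 2 balance equations plus normalization, the linear system A*pi = b is:
  [-4/5, 13/20, 1/5] . pi = 0
  [1/4, -7/10, 13/20] . pi = 0
  [1, 1, 1] . pi = 1

Solving yields:
  pi_S0 = 25/68
  pi_S1 = 19/51
  pi_S2 = 53/204

Verification (pi * P):
  25/68*1/5 + 19/51*13/20 + 53/204*1/5 = 25/68 = pi_S0  (ok)
  25/68*1/4 + 19/51*3/10 + 53/204*13/20 = 19/51 = pi_S1  (ok)
  25/68*11/20 + 19/51*1/20 + 53/204*3/20 = 53/204 = pi_S2  (ok)

Answer: 25/68 19/51 53/204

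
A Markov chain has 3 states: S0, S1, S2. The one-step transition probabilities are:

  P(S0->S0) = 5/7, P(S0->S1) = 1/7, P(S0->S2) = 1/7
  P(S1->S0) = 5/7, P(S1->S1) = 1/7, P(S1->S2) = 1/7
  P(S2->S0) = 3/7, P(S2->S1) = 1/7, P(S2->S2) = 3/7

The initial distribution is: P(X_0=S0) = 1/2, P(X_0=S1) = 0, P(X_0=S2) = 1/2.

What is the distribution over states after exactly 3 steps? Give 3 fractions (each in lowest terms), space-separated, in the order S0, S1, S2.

Propagating the distribution step by step (d_{t+1} = d_t * P):
d_0 = (S0=1/2, S1=0, S2=1/2)
  d_1[S0] = 1/2*5/7 + 0*5/7 + 1/2*3/7 = 4/7
  d_1[S1] = 1/2*1/7 + 0*1/7 + 1/2*1/7 = 1/7
  d_1[S2] = 1/2*1/7 + 0*1/7 + 1/2*3/7 = 2/7
d_1 = (S0=4/7, S1=1/7, S2=2/7)
  d_2[S0] = 4/7*5/7 + 1/7*5/7 + 2/7*3/7 = 31/49
  d_2[S1] = 4/7*1/7 + 1/7*1/7 + 2/7*1/7 = 1/7
  d_2[S2] = 4/7*1/7 + 1/7*1/7 + 2/7*3/7 = 11/49
d_2 = (S0=31/49, S1=1/7, S2=11/49)
  d_3[S0] = 31/49*5/7 + 1/7*5/7 + 11/49*3/7 = 223/343
  d_3[S1] = 31/49*1/7 + 1/7*1/7 + 11/49*1/7 = 1/7
  d_3[S2] = 31/49*1/7 + 1/7*1/7 + 11/49*3/7 = 71/343
d_3 = (S0=223/343, S1=1/7, S2=71/343)

Answer: 223/343 1/7 71/343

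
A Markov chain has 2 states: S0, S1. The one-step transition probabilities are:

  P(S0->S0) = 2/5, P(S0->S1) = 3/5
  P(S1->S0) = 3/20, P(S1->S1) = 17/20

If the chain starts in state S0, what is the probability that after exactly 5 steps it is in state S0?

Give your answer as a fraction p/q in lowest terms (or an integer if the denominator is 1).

Answer: 257/1280

Derivation:
Computing P^5 by repeated multiplication:
P^1 =
  S0: [2/5, 3/5]
  S1: [3/20, 17/20]
P^2 =
  S0: [1/4, 3/4]
  S1: [3/16, 13/16]
P^3 =
  S0: [17/80, 63/80]
  S1: [63/320, 257/320]
P^4 =
  S0: [13/64, 51/64]
  S1: [51/256, 205/256]
P^5 =
  S0: [257/1280, 1023/1280]
  S1: [1023/5120, 4097/5120]

(P^5)[S0 -> S0] = 257/1280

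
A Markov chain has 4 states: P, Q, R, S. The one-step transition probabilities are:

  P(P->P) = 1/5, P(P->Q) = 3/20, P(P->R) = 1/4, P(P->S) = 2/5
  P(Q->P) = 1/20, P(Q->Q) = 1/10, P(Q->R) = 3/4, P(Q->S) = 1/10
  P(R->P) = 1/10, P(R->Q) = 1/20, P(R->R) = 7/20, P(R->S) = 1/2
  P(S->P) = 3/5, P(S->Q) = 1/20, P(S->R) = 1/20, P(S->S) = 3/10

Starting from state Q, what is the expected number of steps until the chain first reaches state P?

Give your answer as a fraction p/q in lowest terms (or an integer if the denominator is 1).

Answer: 2800/677

Derivation:
Let h_i = expected steps to first reach P from state i.
Boundary: h_P = 0.
First-step equations for the other states:
  h_Q = 1 + 1/20*h_P + 1/10*h_Q + 3/4*h_R + 1/10*h_S
  h_R = 1 + 1/10*h_P + 1/20*h_Q + 7/20*h_R + 1/2*h_S
  h_S = 1 + 3/5*h_P + 1/20*h_Q + 1/20*h_R + 3/10*h_S

Substituting h_P = 0 and rearranging gives the linear system (I - Q) h = 1:
  [9/10, -3/4, -1/10] . (h_Q, h_R, h_S) = 1
  [-1/20, 13/20, -1/2] . (h_Q, h_R, h_S) = 1
  [-1/20, -1/20, 7/10] . (h_Q, h_R, h_S) = 1

Solving yields:
  h_Q = 2800/677
  h_R = 2280/677
  h_S = 1330/677

Starting state is Q, so the expected hitting time is h_Q = 2800/677.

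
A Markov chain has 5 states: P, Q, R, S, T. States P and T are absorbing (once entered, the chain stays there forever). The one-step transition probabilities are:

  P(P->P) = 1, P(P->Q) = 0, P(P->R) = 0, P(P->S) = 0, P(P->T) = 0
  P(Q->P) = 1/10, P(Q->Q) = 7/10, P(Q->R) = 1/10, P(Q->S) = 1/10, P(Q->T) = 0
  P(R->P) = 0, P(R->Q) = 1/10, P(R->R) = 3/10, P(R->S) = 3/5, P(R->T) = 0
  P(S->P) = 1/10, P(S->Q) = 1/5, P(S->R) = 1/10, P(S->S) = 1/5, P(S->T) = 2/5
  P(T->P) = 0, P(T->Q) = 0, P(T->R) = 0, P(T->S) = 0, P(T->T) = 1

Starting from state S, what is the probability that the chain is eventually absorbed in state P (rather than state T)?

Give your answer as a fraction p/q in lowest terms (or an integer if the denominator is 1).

Let a_i = P(absorbed in P | start in state i).
Boundary conditions: a_P = 1, a_T = 0.
For each transient state i, a_i = sum_j P(i->j) * a_j:
  a_Q = 1/10*a_P + 7/10*a_Q + 1/10*a_R + 1/10*a_S + 0*a_T
  a_R = 0*a_P + 1/10*a_Q + 3/10*a_R + 3/5*a_S + 0*a_T
  a_S = 1/10*a_P + 1/5*a_Q + 1/10*a_R + 1/5*a_S + 2/5*a_T

Substituting a_P = 1 and a_T = 0, rearrange to (I - Q) a = r where r[i] = P(i -> P):
  [3/10, -1/10, -1/10] . (a_Q, a_R, a_S) = 1/10
  [-1/10, 7/10, -3/5] . (a_Q, a_R, a_S) = 0
  [-1/5, -1/10, 4/5] . (a_Q, a_R, a_S) = 1/10

Solving yields:
  a_Q = 63/115
  a_R = 39/115
  a_S = 7/23

Starting state is S, so the absorption probability is a_S = 7/23.

Answer: 7/23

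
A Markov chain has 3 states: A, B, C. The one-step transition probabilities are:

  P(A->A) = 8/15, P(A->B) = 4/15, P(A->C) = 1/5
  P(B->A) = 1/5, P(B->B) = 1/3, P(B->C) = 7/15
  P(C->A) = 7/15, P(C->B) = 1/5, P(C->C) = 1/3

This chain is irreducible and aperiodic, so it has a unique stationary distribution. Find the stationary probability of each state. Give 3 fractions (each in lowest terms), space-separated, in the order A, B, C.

The stationary distribution satisfies pi = pi * P, i.e.:
  pi_A = 8/15*pi_A + 1/5*pi_B + 7/15*pi_C
  pi_B = 4/15*pi_A + 1/3*pi_B + 1/5*pi_C
  pi_C = 1/5*pi_A + 7/15*pi_B + 1/3*pi_C
with normalization: pi_A + pi_B + pi_C = 1.

Using the first 2 balance equations plus normalization, the linear system A*pi = b is:
  [-7/15, 1/5, 7/15] . pi = 0
  [4/15, -2/3, 1/5] . pi = 0
  [1, 1, 1] . pi = 1

Solving yields:
  pi_A = 79/186
  pi_B = 49/186
  pi_C = 29/93

Verification (pi * P):
  79/186*8/15 + 49/186*1/5 + 29/93*7/15 = 79/186 = pi_A  (ok)
  79/186*4/15 + 49/186*1/3 + 29/93*1/5 = 49/186 = pi_B  (ok)
  79/186*1/5 + 49/186*7/15 + 29/93*1/3 = 29/93 = pi_C  (ok)

Answer: 79/186 49/186 29/93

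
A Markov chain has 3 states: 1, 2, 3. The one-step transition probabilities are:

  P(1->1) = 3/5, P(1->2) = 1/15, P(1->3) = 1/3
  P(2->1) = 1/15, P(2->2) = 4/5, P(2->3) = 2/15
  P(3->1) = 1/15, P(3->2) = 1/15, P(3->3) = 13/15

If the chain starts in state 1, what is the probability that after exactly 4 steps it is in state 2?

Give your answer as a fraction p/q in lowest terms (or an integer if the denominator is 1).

Answer: 8996/50625

Derivation:
Computing P^4 by repeated multiplication:
P^1 =
  1: [3/5, 1/15, 1/3]
  2: [1/15, 4/5, 2/15]
  3: [1/15, 1/15, 13/15]
P^2 =
  1: [29/75, 26/225, 112/225]
  2: [23/225, 49/75, 11/45]
  3: [23/225, 26/225, 176/225]
P^3 =
  1: [307/1125, 511/3375, 1943/3375]
  2: [409/3375, 614/1125, 1124/3375]
  3: [409/3375, 511/3375, 491/675]
P^4 =
  1: [3581/16875, 8996/50625, 30886/50625]
  2: [6647/50625, 7879/16875, 20341/50625]
  3: [6647/50625, 8996/50625, 34982/50625]

(P^4)[1 -> 2] = 8996/50625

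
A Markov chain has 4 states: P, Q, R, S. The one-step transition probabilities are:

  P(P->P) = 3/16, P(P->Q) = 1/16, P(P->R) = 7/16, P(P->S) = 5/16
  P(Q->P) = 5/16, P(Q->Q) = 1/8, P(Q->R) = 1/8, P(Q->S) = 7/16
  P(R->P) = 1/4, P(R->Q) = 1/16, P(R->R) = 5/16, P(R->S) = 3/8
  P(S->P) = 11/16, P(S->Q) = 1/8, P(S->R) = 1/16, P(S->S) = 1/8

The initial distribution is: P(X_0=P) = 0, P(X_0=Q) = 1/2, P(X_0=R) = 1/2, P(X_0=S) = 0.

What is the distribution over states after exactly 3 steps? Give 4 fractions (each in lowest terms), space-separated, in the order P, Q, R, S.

Propagating the distribution step by step (d_{t+1} = d_t * P):
d_0 = (P=0, Q=1/2, R=1/2, S=0)
  d_1[P] = 0*3/16 + 1/2*5/16 + 1/2*1/4 + 0*11/16 = 9/32
  d_1[Q] = 0*1/16 + 1/2*1/8 + 1/2*1/16 + 0*1/8 = 3/32
  d_1[R] = 0*7/16 + 1/2*1/8 + 1/2*5/16 + 0*1/16 = 7/32
  d_1[S] = 0*5/16 + 1/2*7/16 + 1/2*3/8 + 0*1/8 = 13/32
d_1 = (P=9/32, Q=3/32, R=7/32, S=13/32)
  d_2[P] = 9/32*3/16 + 3/32*5/16 + 7/32*1/4 + 13/32*11/16 = 213/512
  d_2[Q] = 9/32*1/16 + 3/32*1/8 + 7/32*1/16 + 13/32*1/8 = 3/32
  d_2[R] = 9/32*7/16 + 3/32*1/8 + 7/32*5/16 + 13/32*1/16 = 117/512
  d_2[S] = 9/32*5/16 + 3/32*7/16 + 7/32*3/8 + 13/32*1/8 = 67/256
d_2 = (P=213/512, Q=3/32, R=117/512, S=67/256)
  d_3[P] = 213/512*3/16 + 3/32*5/16 + 117/512*1/4 + 67/256*11/16 = 2821/8192
  d_3[Q] = 213/512*1/16 + 3/32*1/8 + 117/512*1/16 + 67/256*1/8 = 347/4096
  d_3[R] = 213/512*7/16 + 3/32*1/8 + 117/512*5/16 + 67/256*1/16 = 1153/4096
  d_3[S] = 213/512*5/16 + 3/32*7/16 + 117/512*3/8 + 67/256*1/8 = 2371/8192
d_3 = (P=2821/8192, Q=347/4096, R=1153/4096, S=2371/8192)

Answer: 2821/8192 347/4096 1153/4096 2371/8192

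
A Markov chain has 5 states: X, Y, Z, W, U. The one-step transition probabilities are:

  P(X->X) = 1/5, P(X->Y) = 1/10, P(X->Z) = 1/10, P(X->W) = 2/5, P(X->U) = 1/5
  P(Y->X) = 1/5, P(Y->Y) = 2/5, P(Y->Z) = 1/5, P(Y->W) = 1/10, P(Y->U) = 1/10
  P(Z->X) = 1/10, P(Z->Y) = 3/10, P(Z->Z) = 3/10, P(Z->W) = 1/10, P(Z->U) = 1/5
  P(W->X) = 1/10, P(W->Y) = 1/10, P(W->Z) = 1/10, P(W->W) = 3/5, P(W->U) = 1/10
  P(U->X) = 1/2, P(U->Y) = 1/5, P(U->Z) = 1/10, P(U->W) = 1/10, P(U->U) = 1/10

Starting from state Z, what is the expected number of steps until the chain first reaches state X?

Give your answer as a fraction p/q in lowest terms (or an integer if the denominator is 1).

Let h_i = expected steps to first reach X from state i.
Boundary: h_X = 0.
First-step equations for the other states:
  h_Y = 1 + 1/5*h_X + 2/5*h_Y + 1/5*h_Z + 1/10*h_W + 1/10*h_U
  h_Z = 1 + 1/10*h_X + 3/10*h_Y + 3/10*h_Z + 1/10*h_W + 1/5*h_U
  h_W = 1 + 1/10*h_X + 1/10*h_Y + 1/10*h_Z + 3/5*h_W + 1/10*h_U
  h_U = 1 + 1/2*h_X + 1/5*h_Y + 1/10*h_Z + 1/10*h_W + 1/10*h_U

Substituting h_X = 0 and rearranging gives the linear system (I - Q) h = 1:
  [3/5, -1/5, -1/10, -1/10] . (h_Y, h_Z, h_W, h_U) = 1
  [-3/10, 7/10, -1/10, -1/5] . (h_Y, h_Z, h_W, h_U) = 1
  [-1/10, -1/10, 2/5, -1/10] . (h_Y, h_Z, h_W, h_U) = 1
  [-1/5, -1/10, -1/10, 9/10] . (h_Y, h_Z, h_W, h_U) = 1

Solving yields:
  h_Y = 325/64
  h_Z = 175/32
  h_W = 385/64
  h_U = 225/64

Starting state is Z, so the expected hitting time is h_Z = 175/32.

Answer: 175/32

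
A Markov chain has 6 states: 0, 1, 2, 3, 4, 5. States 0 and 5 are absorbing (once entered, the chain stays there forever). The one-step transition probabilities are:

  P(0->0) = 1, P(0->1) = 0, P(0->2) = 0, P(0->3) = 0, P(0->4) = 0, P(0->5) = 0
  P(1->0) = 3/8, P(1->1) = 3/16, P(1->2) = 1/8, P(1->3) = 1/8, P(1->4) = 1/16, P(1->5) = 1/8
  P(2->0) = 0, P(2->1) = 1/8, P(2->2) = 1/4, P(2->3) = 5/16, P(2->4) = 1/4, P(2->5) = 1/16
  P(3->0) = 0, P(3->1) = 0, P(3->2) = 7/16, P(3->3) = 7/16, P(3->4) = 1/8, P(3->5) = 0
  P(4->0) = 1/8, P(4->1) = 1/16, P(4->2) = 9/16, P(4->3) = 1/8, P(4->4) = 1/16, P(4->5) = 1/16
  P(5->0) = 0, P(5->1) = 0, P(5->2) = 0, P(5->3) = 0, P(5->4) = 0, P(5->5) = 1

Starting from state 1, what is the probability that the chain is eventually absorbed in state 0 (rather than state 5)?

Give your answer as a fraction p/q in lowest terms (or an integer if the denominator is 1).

Answer: 2000/3013

Derivation:
Let a_i = P(absorbed in 0 | start in state i).
Boundary conditions: a_0 = 1, a_5 = 0.
For each transient state i, a_i = sum_j P(i->j) * a_j:
  a_1 = 3/8*a_0 + 3/16*a_1 + 1/8*a_2 + 1/8*a_3 + 1/16*a_4 + 1/8*a_5
  a_2 = 0*a_0 + 1/8*a_1 + 1/4*a_2 + 5/16*a_3 + 1/4*a_4 + 1/16*a_5
  a_3 = 0*a_0 + 0*a_1 + 7/16*a_2 + 7/16*a_3 + 1/8*a_4 + 0*a_5
  a_4 = 1/8*a_0 + 1/16*a_1 + 9/16*a_2 + 1/8*a_3 + 1/16*a_4 + 1/16*a_5

Substituting a_0 = 1 and a_5 = 0, rearrange to (I - Q) a = r where r[i] = P(i -> 0):
  [13/16, -1/8, -1/8, -1/16] . (a_1, a_2, a_3, a_4) = 3/8
  [-1/8, 3/4, -5/16, -1/4] . (a_1, a_2, a_3, a_4) = 0
  [0, -7/16, 9/16, -1/8] . (a_1, a_2, a_3, a_4) = 0
  [-1/16, -9/16, -1/8, 15/16] . (a_1, a_2, a_3, a_4) = 1/8

Solving yields:
  a_1 = 2000/3013
  a_2 = 1548/3013
  a_3 = 1576/3013
  a_4 = 1674/3013

Starting state is 1, so the absorption probability is a_1 = 2000/3013.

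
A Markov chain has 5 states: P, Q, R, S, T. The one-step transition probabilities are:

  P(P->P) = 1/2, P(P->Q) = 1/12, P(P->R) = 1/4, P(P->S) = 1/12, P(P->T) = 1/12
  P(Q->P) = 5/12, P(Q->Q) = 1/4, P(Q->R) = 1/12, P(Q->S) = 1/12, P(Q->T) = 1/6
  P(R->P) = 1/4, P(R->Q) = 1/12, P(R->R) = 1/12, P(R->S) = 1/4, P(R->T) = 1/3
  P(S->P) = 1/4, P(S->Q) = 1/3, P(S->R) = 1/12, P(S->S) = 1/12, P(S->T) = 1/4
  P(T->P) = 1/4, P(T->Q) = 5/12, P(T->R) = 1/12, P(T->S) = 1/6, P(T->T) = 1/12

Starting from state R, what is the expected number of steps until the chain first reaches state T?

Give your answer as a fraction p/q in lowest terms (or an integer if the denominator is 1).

Answer: 7956/1643

Derivation:
Let h_i = expected steps to first reach T from state i.
Boundary: h_T = 0.
First-step equations for the other states:
  h_P = 1 + 1/2*h_P + 1/12*h_Q + 1/4*h_R + 1/12*h_S + 1/12*h_T
  h_Q = 1 + 5/12*h_P + 1/4*h_Q + 1/12*h_R + 1/12*h_S + 1/6*h_T
  h_R = 1 + 1/4*h_P + 1/12*h_Q + 1/12*h_R + 1/4*h_S + 1/3*h_T
  h_S = 1 + 1/4*h_P + 1/3*h_Q + 1/12*h_R + 1/12*h_S + 1/4*h_T

Substituting h_T = 0 and rearranging gives the linear system (I - Q) h = 1:
  [1/2, -1/12, -1/4, -1/12] . (h_P, h_Q, h_R, h_S) = 1
  [-5/12, 3/4, -1/12, -1/12] . (h_P, h_Q, h_R, h_S) = 1
  [-1/4, -1/12, 11/12, -1/4] . (h_P, h_Q, h_R, h_S) = 1
  [-1/4, -1/3, -1/12, 11/12] . (h_P, h_Q, h_R, h_S) = 1

Solving yields:
  h_P = 10392/1643
  h_Q = 9840/1643
  h_R = 7956/1643
  h_S = 288/53

Starting state is R, so the expected hitting time is h_R = 7956/1643.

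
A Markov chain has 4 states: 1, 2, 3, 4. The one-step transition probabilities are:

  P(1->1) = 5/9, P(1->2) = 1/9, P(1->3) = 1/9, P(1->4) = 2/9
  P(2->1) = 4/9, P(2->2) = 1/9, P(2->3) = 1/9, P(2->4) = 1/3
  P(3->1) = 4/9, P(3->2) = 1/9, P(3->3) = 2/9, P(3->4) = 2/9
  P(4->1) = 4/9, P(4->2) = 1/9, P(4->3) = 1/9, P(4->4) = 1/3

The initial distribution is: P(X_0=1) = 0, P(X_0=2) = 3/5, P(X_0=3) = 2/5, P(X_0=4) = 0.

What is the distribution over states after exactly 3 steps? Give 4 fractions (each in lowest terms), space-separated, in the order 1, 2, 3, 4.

Answer: 364/729 1/9 457/3645 107/405

Derivation:
Propagating the distribution step by step (d_{t+1} = d_t * P):
d_0 = (1=0, 2=3/5, 3=2/5, 4=0)
  d_1[1] = 0*5/9 + 3/5*4/9 + 2/5*4/9 + 0*4/9 = 4/9
  d_1[2] = 0*1/9 + 3/5*1/9 + 2/5*1/9 + 0*1/9 = 1/9
  d_1[3] = 0*1/9 + 3/5*1/9 + 2/5*2/9 + 0*1/9 = 7/45
  d_1[4] = 0*2/9 + 3/5*1/3 + 2/5*2/9 + 0*1/3 = 13/45
d_1 = (1=4/9, 2=1/9, 3=7/45, 4=13/45)
  d_2[1] = 4/9*5/9 + 1/9*4/9 + 7/45*4/9 + 13/45*4/9 = 40/81
  d_2[2] = 4/9*1/9 + 1/9*1/9 + 7/45*1/9 + 13/45*1/9 = 1/9
  d_2[3] = 4/9*1/9 + 1/9*1/9 + 7/45*2/9 + 13/45*1/9 = 52/405
  d_2[4] = 4/9*2/9 + 1/9*1/3 + 7/45*2/9 + 13/45*1/3 = 4/15
d_2 = (1=40/81, 2=1/9, 3=52/405, 4=4/15)
  d_3[1] = 40/81*5/9 + 1/9*4/9 + 52/405*4/9 + 4/15*4/9 = 364/729
  d_3[2] = 40/81*1/9 + 1/9*1/9 + 52/405*1/9 + 4/15*1/9 = 1/9
  d_3[3] = 40/81*1/9 + 1/9*1/9 + 52/405*2/9 + 4/15*1/9 = 457/3645
  d_3[4] = 40/81*2/9 + 1/9*1/3 + 52/405*2/9 + 4/15*1/3 = 107/405
d_3 = (1=364/729, 2=1/9, 3=457/3645, 4=107/405)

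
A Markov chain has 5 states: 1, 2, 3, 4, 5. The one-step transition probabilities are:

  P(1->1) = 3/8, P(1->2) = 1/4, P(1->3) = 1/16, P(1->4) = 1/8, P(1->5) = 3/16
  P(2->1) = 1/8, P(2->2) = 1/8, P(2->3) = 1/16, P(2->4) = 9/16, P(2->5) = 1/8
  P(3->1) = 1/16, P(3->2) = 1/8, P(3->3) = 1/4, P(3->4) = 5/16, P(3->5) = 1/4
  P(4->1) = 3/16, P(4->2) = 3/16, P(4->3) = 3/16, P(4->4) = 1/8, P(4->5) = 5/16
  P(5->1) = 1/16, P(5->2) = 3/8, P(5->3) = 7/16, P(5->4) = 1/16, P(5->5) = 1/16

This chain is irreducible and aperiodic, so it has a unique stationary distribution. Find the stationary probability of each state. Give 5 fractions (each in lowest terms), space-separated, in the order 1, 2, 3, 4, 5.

The stationary distribution satisfies pi = pi * P, i.e.:
  pi_1 = 3/8*pi_1 + 1/8*pi_2 + 1/16*pi_3 + 3/16*pi_4 + 1/16*pi_5
  pi_2 = 1/4*pi_1 + 1/8*pi_2 + 1/8*pi_3 + 3/16*pi_4 + 3/8*pi_5
  pi_3 = 1/16*pi_1 + 1/16*pi_2 + 1/4*pi_3 + 3/16*pi_4 + 7/16*pi_5
  pi_4 = 1/8*pi_1 + 9/16*pi_2 + 5/16*pi_3 + 1/8*pi_4 + 1/16*pi_5
  pi_5 = 3/16*pi_1 + 1/8*pi_2 + 1/4*pi_3 + 5/16*pi_4 + 1/16*pi_5
with normalization: pi_1 + pi_2 + pi_3 + pi_4 + pi_5 = 1.

Using the first 4 balance equations plus normalization, the linear system A*pi = b is:
  [-5/8, 1/8, 1/16, 3/16, 1/16] . pi = 0
  [1/4, -7/8, 1/8, 3/16, 3/8] . pi = 0
  [1/16, 1/16, -3/4, 3/16, 7/16] . pi = 0
  [1/8, 9/16, 5/16, -7/8, 1/16] . pi = 0
  [1, 1, 1, 1, 1] . pi = 1

Solving yields:
  pi_1 = 10097/65663
  pi_2 = 13636/65663
  pi_3 = 13353/65663
  pi_4 = 15884/65663
  pi_5 = 12693/65663

Verification (pi * P):
  10097/65663*3/8 + 13636/65663*1/8 + 13353/65663*1/16 + 15884/65663*3/16 + 12693/65663*1/16 = 10097/65663 = pi_1  (ok)
  10097/65663*1/4 + 13636/65663*1/8 + 13353/65663*1/8 + 15884/65663*3/16 + 12693/65663*3/8 = 13636/65663 = pi_2  (ok)
  10097/65663*1/16 + 13636/65663*1/16 + 13353/65663*1/4 + 15884/65663*3/16 + 12693/65663*7/16 = 13353/65663 = pi_3  (ok)
  10097/65663*1/8 + 13636/65663*9/16 + 13353/65663*5/16 + 15884/65663*1/8 + 12693/65663*1/16 = 15884/65663 = pi_4  (ok)
  10097/65663*3/16 + 13636/65663*1/8 + 13353/65663*1/4 + 15884/65663*5/16 + 12693/65663*1/16 = 12693/65663 = pi_5  (ok)

Answer: 10097/65663 13636/65663 13353/65663 15884/65663 12693/65663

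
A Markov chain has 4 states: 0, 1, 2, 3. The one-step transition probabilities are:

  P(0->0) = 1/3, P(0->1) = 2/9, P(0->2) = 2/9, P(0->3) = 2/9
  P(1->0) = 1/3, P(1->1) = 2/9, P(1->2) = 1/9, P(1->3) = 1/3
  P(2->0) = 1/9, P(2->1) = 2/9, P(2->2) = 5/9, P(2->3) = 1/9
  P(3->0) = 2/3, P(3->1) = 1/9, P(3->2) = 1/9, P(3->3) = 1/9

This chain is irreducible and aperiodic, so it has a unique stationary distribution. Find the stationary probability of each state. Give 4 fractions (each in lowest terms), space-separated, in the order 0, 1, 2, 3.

The stationary distribution satisfies pi = pi * P, i.e.:
  pi_0 = 1/3*pi_0 + 1/3*pi_1 + 1/9*pi_2 + 2/3*pi_3
  pi_1 = 2/9*pi_0 + 2/9*pi_1 + 2/9*pi_2 + 1/9*pi_3
  pi_2 = 2/9*pi_0 + 1/9*pi_1 + 5/9*pi_2 + 1/9*pi_3
  pi_3 = 2/9*pi_0 + 1/3*pi_1 + 1/9*pi_2 + 1/9*pi_3
with normalization: pi_0 + pi_1 + pi_2 + pi_3 = 1.

Using the first 3 balance equations plus normalization, the linear system A*pi = b is:
  [-2/3, 1/3, 1/9, 2/3] . pi = 0
  [2/9, -7/9, 2/9, 1/9] . pi = 0
  [2/9, 1/9, -4/9, 1/9] . pi = 0
  [1, 1, 1, 1] . pi = 1

Solving yields:
  pi_0 = 91/269
  pi_1 = 54/269
  pi_2 = 72/269
  pi_3 = 52/269

Verification (pi * P):
  91/269*1/3 + 54/269*1/3 + 72/269*1/9 + 52/269*2/3 = 91/269 = pi_0  (ok)
  91/269*2/9 + 54/269*2/9 + 72/269*2/9 + 52/269*1/9 = 54/269 = pi_1  (ok)
  91/269*2/9 + 54/269*1/9 + 72/269*5/9 + 52/269*1/9 = 72/269 = pi_2  (ok)
  91/269*2/9 + 54/269*1/3 + 72/269*1/9 + 52/269*1/9 = 52/269 = pi_3  (ok)

Answer: 91/269 54/269 72/269 52/269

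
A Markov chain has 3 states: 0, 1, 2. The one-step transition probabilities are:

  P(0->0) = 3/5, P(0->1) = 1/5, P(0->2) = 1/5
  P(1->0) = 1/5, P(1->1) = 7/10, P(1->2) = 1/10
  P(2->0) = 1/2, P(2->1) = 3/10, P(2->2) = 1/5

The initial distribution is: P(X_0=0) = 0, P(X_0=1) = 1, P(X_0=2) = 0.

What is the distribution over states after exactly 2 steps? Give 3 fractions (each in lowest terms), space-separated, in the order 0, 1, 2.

Propagating the distribution step by step (d_{t+1} = d_t * P):
d_0 = (0=0, 1=1, 2=0)
  d_1[0] = 0*3/5 + 1*1/5 + 0*1/2 = 1/5
  d_1[1] = 0*1/5 + 1*7/10 + 0*3/10 = 7/10
  d_1[2] = 0*1/5 + 1*1/10 + 0*1/5 = 1/10
d_1 = (0=1/5, 1=7/10, 2=1/10)
  d_2[0] = 1/5*3/5 + 7/10*1/5 + 1/10*1/2 = 31/100
  d_2[1] = 1/5*1/5 + 7/10*7/10 + 1/10*3/10 = 14/25
  d_2[2] = 1/5*1/5 + 7/10*1/10 + 1/10*1/5 = 13/100
d_2 = (0=31/100, 1=14/25, 2=13/100)

Answer: 31/100 14/25 13/100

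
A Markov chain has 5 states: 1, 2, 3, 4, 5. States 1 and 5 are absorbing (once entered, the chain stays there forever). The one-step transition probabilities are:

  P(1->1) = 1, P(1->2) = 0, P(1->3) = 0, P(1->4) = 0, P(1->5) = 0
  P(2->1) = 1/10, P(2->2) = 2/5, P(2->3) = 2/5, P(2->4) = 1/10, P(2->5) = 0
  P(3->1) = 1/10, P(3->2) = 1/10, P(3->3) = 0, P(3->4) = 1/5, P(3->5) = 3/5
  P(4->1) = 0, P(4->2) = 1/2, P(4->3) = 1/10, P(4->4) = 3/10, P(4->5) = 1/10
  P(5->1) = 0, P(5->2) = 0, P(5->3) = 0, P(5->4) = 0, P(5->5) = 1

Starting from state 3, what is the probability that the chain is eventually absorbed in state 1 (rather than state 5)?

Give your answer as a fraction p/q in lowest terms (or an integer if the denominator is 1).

Let a_i = P(absorbed in 1 | start in state i).
Boundary conditions: a_1 = 1, a_5 = 0.
For each transient state i, a_i = sum_j P(i->j) * a_j:
  a_2 = 1/10*a_1 + 2/5*a_2 + 2/5*a_3 + 1/10*a_4 + 0*a_5
  a_3 = 1/10*a_1 + 1/10*a_2 + 0*a_3 + 1/5*a_4 + 3/5*a_5
  a_4 = 0*a_1 + 1/2*a_2 + 1/10*a_3 + 3/10*a_4 + 1/10*a_5

Substituting a_1 = 1 and a_5 = 0, rearrange to (I - Q) a = r where r[i] = P(i -> 1):
  [3/5, -2/5, -1/10] . (a_2, a_3, a_4) = 1/10
  [-1/10, 1, -1/5] . (a_2, a_3, a_4) = 1/10
  [-1/2, -1/10, 7/10] . (a_2, a_3, a_4) = 0

Solving yields:
  a_2 = 97/289
  a_3 = 54/289
  a_4 = 77/289

Starting state is 3, so the absorption probability is a_3 = 54/289.

Answer: 54/289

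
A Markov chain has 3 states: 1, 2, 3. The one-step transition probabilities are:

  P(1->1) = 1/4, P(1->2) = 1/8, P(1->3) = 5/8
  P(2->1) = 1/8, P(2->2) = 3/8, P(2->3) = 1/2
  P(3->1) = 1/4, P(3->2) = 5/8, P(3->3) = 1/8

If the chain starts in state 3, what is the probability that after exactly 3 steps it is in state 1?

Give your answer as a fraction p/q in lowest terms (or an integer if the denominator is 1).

Computing P^3 by repeated multiplication:
P^1 =
  1: [1/4, 1/8, 5/8]
  2: [1/8, 3/8, 1/2]
  3: [1/4, 5/8, 1/8]
P^2 =
  1: [15/64, 15/32, 19/64]
  2: [13/64, 15/32, 21/64]
  3: [11/64, 11/32, 31/64]
P^3 =
  1: [49/256, 25/64, 107/256]
  2: [49/256, 13/32, 103/256]
  3: [53/256, 29/64, 87/256]

(P^3)[3 -> 1] = 53/256

Answer: 53/256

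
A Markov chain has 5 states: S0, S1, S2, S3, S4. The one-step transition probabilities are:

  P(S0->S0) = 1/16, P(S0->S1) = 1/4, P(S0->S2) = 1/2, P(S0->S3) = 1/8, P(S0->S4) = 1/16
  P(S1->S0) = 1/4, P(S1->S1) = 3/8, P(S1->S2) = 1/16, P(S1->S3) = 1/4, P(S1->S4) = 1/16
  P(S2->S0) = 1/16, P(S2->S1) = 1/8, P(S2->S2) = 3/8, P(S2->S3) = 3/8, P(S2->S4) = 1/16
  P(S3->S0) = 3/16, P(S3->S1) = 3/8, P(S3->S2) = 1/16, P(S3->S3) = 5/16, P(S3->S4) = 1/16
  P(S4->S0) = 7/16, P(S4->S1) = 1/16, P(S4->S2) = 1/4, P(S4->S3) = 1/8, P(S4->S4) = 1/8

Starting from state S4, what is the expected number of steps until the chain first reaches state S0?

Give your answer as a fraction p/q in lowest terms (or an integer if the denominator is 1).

Let h_i = expected steps to first reach S0 from state i.
Boundary: h_S0 = 0.
First-step equations for the other states:
  h_S1 = 1 + 1/4*h_S0 + 3/8*h_S1 + 1/16*h_S2 + 1/4*h_S3 + 1/16*h_S4
  h_S2 = 1 + 1/16*h_S0 + 1/8*h_S1 + 3/8*h_S2 + 3/8*h_S3 + 1/16*h_S4
  h_S3 = 1 + 3/16*h_S0 + 3/8*h_S1 + 1/16*h_S2 + 5/16*h_S3 + 1/16*h_S4
  h_S4 = 1 + 7/16*h_S0 + 1/16*h_S1 + 1/4*h_S2 + 1/8*h_S3 + 1/8*h_S4

Substituting h_S0 = 0 and rearranging gives the linear system (I - Q) h = 1:
  [5/8, -1/16, -1/4, -1/16] . (h_S1, h_S2, h_S3, h_S4) = 1
  [-1/8, 5/8, -3/8, -1/16] . (h_S1, h_S2, h_S3, h_S4) = 1
  [-3/8, -1/16, 11/16, -1/16] . (h_S1, h_S2, h_S3, h_S4) = 1
  [-1/16, -1/4, -1/8, 7/8] . (h_S1, h_S2, h_S3, h_S4) = 1

Solving yields:
  h_S1 = 39600/8911
  h_S2 = 50880/8911
  h_S3 = 42240/8911
  h_S4 = 33584/8911

Starting state is S4, so the expected hitting time is h_S4 = 33584/8911.

Answer: 33584/8911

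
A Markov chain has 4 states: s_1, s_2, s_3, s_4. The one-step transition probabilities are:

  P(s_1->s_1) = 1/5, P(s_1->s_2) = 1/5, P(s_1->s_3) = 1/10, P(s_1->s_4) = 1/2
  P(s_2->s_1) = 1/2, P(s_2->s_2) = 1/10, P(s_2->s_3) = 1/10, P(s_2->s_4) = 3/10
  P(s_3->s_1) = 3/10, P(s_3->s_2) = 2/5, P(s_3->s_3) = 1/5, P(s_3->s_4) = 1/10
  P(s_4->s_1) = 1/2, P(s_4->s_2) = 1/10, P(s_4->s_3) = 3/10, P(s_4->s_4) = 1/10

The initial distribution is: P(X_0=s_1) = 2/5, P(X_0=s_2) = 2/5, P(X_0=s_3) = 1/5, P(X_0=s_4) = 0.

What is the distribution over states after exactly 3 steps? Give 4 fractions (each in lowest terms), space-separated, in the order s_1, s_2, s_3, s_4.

Propagating the distribution step by step (d_{t+1} = d_t * P):
d_0 = (s_1=2/5, s_2=2/5, s_3=1/5, s_4=0)
  d_1[s_1] = 2/5*1/5 + 2/5*1/2 + 1/5*3/10 + 0*1/2 = 17/50
  d_1[s_2] = 2/5*1/5 + 2/5*1/10 + 1/5*2/5 + 0*1/10 = 1/5
  d_1[s_3] = 2/5*1/10 + 2/5*1/10 + 1/5*1/5 + 0*3/10 = 3/25
  d_1[s_4] = 2/5*1/2 + 2/5*3/10 + 1/5*1/10 + 0*1/10 = 17/50
d_1 = (s_1=17/50, s_2=1/5, s_3=3/25, s_4=17/50)
  d_2[s_1] = 17/50*1/5 + 1/5*1/2 + 3/25*3/10 + 17/50*1/2 = 187/500
  d_2[s_2] = 17/50*1/5 + 1/5*1/10 + 3/25*2/5 + 17/50*1/10 = 17/100
  d_2[s_3] = 17/50*1/10 + 1/5*1/10 + 3/25*1/5 + 17/50*3/10 = 9/50
  d_2[s_4] = 17/50*1/2 + 1/5*3/10 + 3/25*1/10 + 17/50*1/10 = 69/250
d_2 = (s_1=187/500, s_2=17/100, s_3=9/50, s_4=69/250)
  d_3[s_1] = 187/500*1/5 + 17/100*1/2 + 9/50*3/10 + 69/250*1/2 = 1759/5000
  d_3[s_2] = 187/500*1/5 + 17/100*1/10 + 9/50*2/5 + 69/250*1/10 = 957/5000
  d_3[s_3] = 187/500*1/10 + 17/100*1/10 + 9/50*1/5 + 69/250*3/10 = 433/2500
  d_3[s_4] = 187/500*1/2 + 17/100*3/10 + 9/50*1/10 + 69/250*1/10 = 709/2500
d_3 = (s_1=1759/5000, s_2=957/5000, s_3=433/2500, s_4=709/2500)

Answer: 1759/5000 957/5000 433/2500 709/2500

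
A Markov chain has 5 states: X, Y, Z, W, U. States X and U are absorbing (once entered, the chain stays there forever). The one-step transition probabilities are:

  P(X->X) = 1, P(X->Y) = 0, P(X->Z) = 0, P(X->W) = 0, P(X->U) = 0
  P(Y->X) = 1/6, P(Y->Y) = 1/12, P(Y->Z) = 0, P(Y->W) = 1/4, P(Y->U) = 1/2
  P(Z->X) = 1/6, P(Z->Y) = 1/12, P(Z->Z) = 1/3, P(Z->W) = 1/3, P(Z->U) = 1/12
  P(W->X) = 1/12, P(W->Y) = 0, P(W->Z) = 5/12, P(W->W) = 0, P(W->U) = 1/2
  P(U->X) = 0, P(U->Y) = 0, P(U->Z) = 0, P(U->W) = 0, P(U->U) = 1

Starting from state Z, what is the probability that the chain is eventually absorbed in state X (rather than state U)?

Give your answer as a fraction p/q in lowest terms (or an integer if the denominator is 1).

Let a_i = P(absorbed in X | start in state i).
Boundary conditions: a_X = 1, a_U = 0.
For each transient state i, a_i = sum_j P(i->j) * a_j:
  a_Y = 1/6*a_X + 1/12*a_Y + 0*a_Z + 1/4*a_W + 1/2*a_U
  a_Z = 1/6*a_X + 1/12*a_Y + 1/3*a_Z + 1/3*a_W + 1/12*a_U
  a_W = 1/12*a_X + 0*a_Y + 5/12*a_Z + 0*a_W + 1/2*a_U

Substituting a_X = 1 and a_U = 0, rearrange to (I - Q) a = r where r[i] = P(i -> X):
  [11/12, 0, -1/4] . (a_Y, a_Z, a_W) = 1/6
  [-1/12, 2/3, -1/3] . (a_Y, a_Z, a_W) = 1/6
  [0, -5/12, 1] . (a_Y, a_Z, a_W) = 1/12

Solving yields:
  a_Y = 206/821
  a_Z = 335/821
  a_W = 208/821

Starting state is Z, so the absorption probability is a_Z = 335/821.

Answer: 335/821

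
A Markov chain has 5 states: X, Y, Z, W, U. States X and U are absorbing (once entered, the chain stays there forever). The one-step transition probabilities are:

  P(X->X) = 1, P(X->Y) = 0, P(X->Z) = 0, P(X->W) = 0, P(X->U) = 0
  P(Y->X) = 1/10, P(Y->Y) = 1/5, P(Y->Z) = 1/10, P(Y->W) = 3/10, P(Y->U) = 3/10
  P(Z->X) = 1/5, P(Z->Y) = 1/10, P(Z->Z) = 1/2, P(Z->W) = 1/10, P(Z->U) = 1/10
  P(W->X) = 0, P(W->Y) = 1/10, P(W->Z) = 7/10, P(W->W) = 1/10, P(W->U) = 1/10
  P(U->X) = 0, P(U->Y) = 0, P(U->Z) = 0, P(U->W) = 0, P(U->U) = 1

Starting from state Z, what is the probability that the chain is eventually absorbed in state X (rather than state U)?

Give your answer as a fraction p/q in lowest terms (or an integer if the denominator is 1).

Answer: 74/129

Derivation:
Let a_i = P(absorbed in X | start in state i).
Boundary conditions: a_X = 1, a_U = 0.
For each transient state i, a_i = sum_j P(i->j) * a_j:
  a_Y = 1/10*a_X + 1/5*a_Y + 1/10*a_Z + 3/10*a_W + 3/10*a_U
  a_Z = 1/5*a_X + 1/10*a_Y + 1/2*a_Z + 1/10*a_W + 1/10*a_U
  a_W = 0*a_X + 1/10*a_Y + 7/10*a_Z + 1/10*a_W + 1/10*a_U

Substituting a_X = 1 and a_U = 0, rearrange to (I - Q) a = r where r[i] = P(i -> X):
  [4/5, -1/10, -3/10] . (a_Y, a_Z, a_W) = 1/10
  [-1/10, 1/2, -1/10] . (a_Y, a_Z, a_W) = 1/5
  [-1/10, -7/10, 9/10] . (a_Y, a_Z, a_W) = 0

Solving yields:
  a_Y = 49/129
  a_Z = 74/129
  a_W = 21/43

Starting state is Z, so the absorption probability is a_Z = 74/129.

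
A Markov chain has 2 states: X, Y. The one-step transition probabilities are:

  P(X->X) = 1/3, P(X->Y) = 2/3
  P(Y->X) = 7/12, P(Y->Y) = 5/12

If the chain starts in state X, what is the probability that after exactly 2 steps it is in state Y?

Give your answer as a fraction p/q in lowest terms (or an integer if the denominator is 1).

Answer: 1/2

Derivation:
Computing P^2 by repeated multiplication:
P^1 =
  X: [1/3, 2/3]
  Y: [7/12, 5/12]
P^2 =
  X: [1/2, 1/2]
  Y: [7/16, 9/16]

(P^2)[X -> Y] = 1/2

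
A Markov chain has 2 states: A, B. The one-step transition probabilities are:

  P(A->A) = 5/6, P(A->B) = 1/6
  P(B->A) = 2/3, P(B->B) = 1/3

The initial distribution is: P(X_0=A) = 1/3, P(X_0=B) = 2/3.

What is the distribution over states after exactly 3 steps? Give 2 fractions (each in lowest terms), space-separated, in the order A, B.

Answer: 517/648 131/648

Derivation:
Propagating the distribution step by step (d_{t+1} = d_t * P):
d_0 = (A=1/3, B=2/3)
  d_1[A] = 1/3*5/6 + 2/3*2/3 = 13/18
  d_1[B] = 1/3*1/6 + 2/3*1/3 = 5/18
d_1 = (A=13/18, B=5/18)
  d_2[A] = 13/18*5/6 + 5/18*2/3 = 85/108
  d_2[B] = 13/18*1/6 + 5/18*1/3 = 23/108
d_2 = (A=85/108, B=23/108)
  d_3[A] = 85/108*5/6 + 23/108*2/3 = 517/648
  d_3[B] = 85/108*1/6 + 23/108*1/3 = 131/648
d_3 = (A=517/648, B=131/648)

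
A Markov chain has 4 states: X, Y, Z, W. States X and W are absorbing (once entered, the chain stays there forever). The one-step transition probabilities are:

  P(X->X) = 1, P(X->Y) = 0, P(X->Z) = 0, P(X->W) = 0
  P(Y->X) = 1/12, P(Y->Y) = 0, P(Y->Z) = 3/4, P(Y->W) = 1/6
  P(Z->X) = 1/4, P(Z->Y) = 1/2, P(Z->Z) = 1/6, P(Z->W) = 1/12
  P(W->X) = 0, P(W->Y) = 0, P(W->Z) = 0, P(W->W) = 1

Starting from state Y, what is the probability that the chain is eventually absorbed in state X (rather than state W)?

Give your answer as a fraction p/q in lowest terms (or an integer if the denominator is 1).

Answer: 37/66

Derivation:
Let a_i = P(absorbed in X | start in state i).
Boundary conditions: a_X = 1, a_W = 0.
For each transient state i, a_i = sum_j P(i->j) * a_j:
  a_Y = 1/12*a_X + 0*a_Y + 3/4*a_Z + 1/6*a_W
  a_Z = 1/4*a_X + 1/2*a_Y + 1/6*a_Z + 1/12*a_W

Substituting a_X = 1 and a_W = 0, rearrange to (I - Q) a = r where r[i] = P(i -> X):
  [1, -3/4] . (a_Y, a_Z) = 1/12
  [-1/2, 5/6] . (a_Y, a_Z) = 1/4

Solving yields:
  a_Y = 37/66
  a_Z = 7/11

Starting state is Y, so the absorption probability is a_Y = 37/66.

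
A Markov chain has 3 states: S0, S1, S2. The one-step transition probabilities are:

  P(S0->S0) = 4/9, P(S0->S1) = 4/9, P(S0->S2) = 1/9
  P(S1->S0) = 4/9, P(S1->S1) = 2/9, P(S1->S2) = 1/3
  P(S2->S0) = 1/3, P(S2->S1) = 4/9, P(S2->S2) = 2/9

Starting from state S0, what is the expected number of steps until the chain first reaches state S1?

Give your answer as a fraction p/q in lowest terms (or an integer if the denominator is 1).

Answer: 9/4

Derivation:
Let h_i = expected steps to first reach S1 from state i.
Boundary: h_S1 = 0.
First-step equations for the other states:
  h_S0 = 1 + 4/9*h_S0 + 4/9*h_S1 + 1/9*h_S2
  h_S2 = 1 + 1/3*h_S0 + 4/9*h_S1 + 2/9*h_S2

Substituting h_S1 = 0 and rearranging gives the linear system (I - Q) h = 1:
  [5/9, -1/9] . (h_S0, h_S2) = 1
  [-1/3, 7/9] . (h_S0, h_S2) = 1

Solving yields:
  h_S0 = 9/4
  h_S2 = 9/4

Starting state is S0, so the expected hitting time is h_S0 = 9/4.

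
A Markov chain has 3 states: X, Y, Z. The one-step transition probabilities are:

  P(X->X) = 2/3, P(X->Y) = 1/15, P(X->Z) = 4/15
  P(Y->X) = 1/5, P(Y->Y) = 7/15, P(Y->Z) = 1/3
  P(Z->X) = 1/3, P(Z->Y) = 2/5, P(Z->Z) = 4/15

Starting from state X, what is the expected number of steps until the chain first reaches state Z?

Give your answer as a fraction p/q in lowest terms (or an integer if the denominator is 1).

Let h_i = expected steps to first reach Z from state i.
Boundary: h_Z = 0.
First-step equations for the other states:
  h_X = 1 + 2/3*h_X + 1/15*h_Y + 4/15*h_Z
  h_Y = 1 + 1/5*h_X + 7/15*h_Y + 1/3*h_Z

Substituting h_Z = 0 and rearranging gives the linear system (I - Q) h = 1:
  [1/3, -1/15] . (h_X, h_Y) = 1
  [-1/5, 8/15] . (h_X, h_Y) = 1

Solving yields:
  h_X = 135/37
  h_Y = 120/37

Starting state is X, so the expected hitting time is h_X = 135/37.

Answer: 135/37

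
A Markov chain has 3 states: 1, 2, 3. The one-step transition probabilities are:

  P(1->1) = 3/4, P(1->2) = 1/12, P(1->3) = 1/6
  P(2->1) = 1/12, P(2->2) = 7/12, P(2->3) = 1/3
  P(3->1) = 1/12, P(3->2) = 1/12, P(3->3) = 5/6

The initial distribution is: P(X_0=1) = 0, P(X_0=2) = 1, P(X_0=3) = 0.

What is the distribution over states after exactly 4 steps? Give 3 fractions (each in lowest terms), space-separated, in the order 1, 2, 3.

Propagating the distribution step by step (d_{t+1} = d_t * P):
d_0 = (1=0, 2=1, 3=0)
  d_1[1] = 0*3/4 + 1*1/12 + 0*1/12 = 1/12
  d_1[2] = 0*1/12 + 1*7/12 + 0*1/12 = 7/12
  d_1[3] = 0*1/6 + 1*1/3 + 0*5/6 = 1/3
d_1 = (1=1/12, 2=7/12, 3=1/3)
  d_2[1] = 1/12*3/4 + 7/12*1/12 + 1/3*1/12 = 5/36
  d_2[2] = 1/12*1/12 + 7/12*7/12 + 1/3*1/12 = 3/8
  d_2[3] = 1/12*1/6 + 7/12*1/3 + 1/3*5/6 = 35/72
d_2 = (1=5/36, 2=3/8, 3=35/72)
  d_3[1] = 5/36*3/4 + 3/8*1/12 + 35/72*1/12 = 19/108
  d_3[2] = 5/36*1/12 + 3/8*7/12 + 35/72*1/12 = 13/48
  d_3[3] = 5/36*1/6 + 3/8*1/3 + 35/72*5/6 = 239/432
d_3 = (1=19/108, 2=13/48, 3=239/432)
  d_4[1] = 19/108*3/4 + 13/48*1/12 + 239/432*1/12 = 65/324
  d_4[2] = 19/108*1/12 + 13/48*7/12 + 239/432*1/12 = 7/32
  d_4[3] = 19/108*1/6 + 13/48*1/3 + 239/432*5/6 = 1505/2592
d_4 = (1=65/324, 2=7/32, 3=1505/2592)

Answer: 65/324 7/32 1505/2592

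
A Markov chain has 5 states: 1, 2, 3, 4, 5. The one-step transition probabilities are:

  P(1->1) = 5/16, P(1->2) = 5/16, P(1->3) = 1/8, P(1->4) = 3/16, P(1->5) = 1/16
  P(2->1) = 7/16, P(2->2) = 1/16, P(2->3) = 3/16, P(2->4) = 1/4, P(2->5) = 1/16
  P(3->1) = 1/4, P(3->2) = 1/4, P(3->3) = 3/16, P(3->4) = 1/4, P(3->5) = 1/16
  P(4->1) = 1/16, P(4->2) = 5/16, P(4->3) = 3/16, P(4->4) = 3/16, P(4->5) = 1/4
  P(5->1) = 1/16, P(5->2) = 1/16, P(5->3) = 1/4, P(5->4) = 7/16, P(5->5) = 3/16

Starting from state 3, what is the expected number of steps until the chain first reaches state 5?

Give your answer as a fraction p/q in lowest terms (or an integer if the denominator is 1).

Let h_i = expected steps to first reach 5 from state i.
Boundary: h_5 = 0.
First-step equations for the other states:
  h_1 = 1 + 5/16*h_1 + 5/16*h_2 + 1/8*h_3 + 3/16*h_4 + 1/16*h_5
  h_2 = 1 + 7/16*h_1 + 1/16*h_2 + 3/16*h_3 + 1/4*h_4 + 1/16*h_5
  h_3 = 1 + 1/4*h_1 + 1/4*h_2 + 3/16*h_3 + 1/4*h_4 + 1/16*h_5
  h_4 = 1 + 1/16*h_1 + 5/16*h_2 + 3/16*h_3 + 3/16*h_4 + 1/4*h_5

Substituting h_5 = 0 and rearranging gives the linear system (I - Q) h = 1:
  [11/16, -5/16, -1/8, -3/16] . (h_1, h_2, h_3, h_4) = 1
  [-7/16, 15/16, -3/16, -1/4] . (h_1, h_2, h_3, h_4) = 1
  [-1/4, -1/4, 13/16, -1/4] . (h_1, h_2, h_3, h_4) = 1
  [-1/16, -5/16, -3/16, 13/16] . (h_1, h_2, h_3, h_4) = 1

Solving yields:
  h_1 = 6396/655
  h_2 = 6332/655
  h_3 = 1264/131
  h_4 = 5192/655

Starting state is 3, so the expected hitting time is h_3 = 1264/131.

Answer: 1264/131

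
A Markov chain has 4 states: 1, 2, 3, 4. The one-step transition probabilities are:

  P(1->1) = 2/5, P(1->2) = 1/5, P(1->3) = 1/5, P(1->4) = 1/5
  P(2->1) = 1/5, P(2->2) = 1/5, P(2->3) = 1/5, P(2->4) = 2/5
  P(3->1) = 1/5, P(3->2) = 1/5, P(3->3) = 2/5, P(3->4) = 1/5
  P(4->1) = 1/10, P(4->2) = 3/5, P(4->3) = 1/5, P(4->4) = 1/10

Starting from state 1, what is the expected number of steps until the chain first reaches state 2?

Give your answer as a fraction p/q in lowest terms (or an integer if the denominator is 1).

Let h_i = expected steps to first reach 2 from state i.
Boundary: h_2 = 0.
First-step equations for the other states:
  h_1 = 1 + 2/5*h_1 + 1/5*h_2 + 1/5*h_3 + 1/5*h_4
  h_3 = 1 + 1/5*h_1 + 1/5*h_2 + 2/5*h_3 + 1/5*h_4
  h_4 = 1 + 1/10*h_1 + 3/5*h_2 + 1/5*h_3 + 1/10*h_4

Substituting h_2 = 0 and rearranging gives the linear system (I - Q) h = 1:
  [3/5, -1/5, -1/5] . (h_1, h_3, h_4) = 1
  [-1/5, 3/5, -1/5] . (h_1, h_3, h_4) = 1
  [-1/10, -1/5, 9/10] . (h_1, h_3, h_4) = 1

Solving yields:
  h_1 = 11/3
  h_3 = 11/3
  h_4 = 7/3

Starting state is 1, so the expected hitting time is h_1 = 11/3.

Answer: 11/3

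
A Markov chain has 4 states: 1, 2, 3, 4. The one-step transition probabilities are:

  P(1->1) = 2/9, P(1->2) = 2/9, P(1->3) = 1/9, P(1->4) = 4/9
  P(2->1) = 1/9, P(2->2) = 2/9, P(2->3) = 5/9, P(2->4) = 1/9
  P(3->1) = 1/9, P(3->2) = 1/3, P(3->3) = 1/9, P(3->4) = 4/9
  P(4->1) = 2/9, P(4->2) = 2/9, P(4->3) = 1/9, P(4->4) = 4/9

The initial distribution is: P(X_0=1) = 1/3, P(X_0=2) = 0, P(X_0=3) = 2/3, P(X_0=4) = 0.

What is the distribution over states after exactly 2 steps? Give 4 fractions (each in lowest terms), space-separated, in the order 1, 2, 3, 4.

Propagating the distribution step by step (d_{t+1} = d_t * P):
d_0 = (1=1/3, 2=0, 3=2/3, 4=0)
  d_1[1] = 1/3*2/9 + 0*1/9 + 2/3*1/9 + 0*2/9 = 4/27
  d_1[2] = 1/3*2/9 + 0*2/9 + 2/3*1/3 + 0*2/9 = 8/27
  d_1[3] = 1/3*1/9 + 0*5/9 + 2/3*1/9 + 0*1/9 = 1/9
  d_1[4] = 1/3*4/9 + 0*1/9 + 2/3*4/9 + 0*4/9 = 4/9
d_1 = (1=4/27, 2=8/27, 3=1/9, 4=4/9)
  d_2[1] = 4/27*2/9 + 8/27*1/9 + 1/9*1/9 + 4/9*2/9 = 43/243
  d_2[2] = 4/27*2/9 + 8/27*2/9 + 1/9*1/3 + 4/9*2/9 = 19/81
  d_2[3] = 4/27*1/9 + 8/27*5/9 + 1/9*1/9 + 4/9*1/9 = 59/243
  d_2[4] = 4/27*4/9 + 8/27*1/9 + 1/9*4/9 + 4/9*4/9 = 28/81
d_2 = (1=43/243, 2=19/81, 3=59/243, 4=28/81)

Answer: 43/243 19/81 59/243 28/81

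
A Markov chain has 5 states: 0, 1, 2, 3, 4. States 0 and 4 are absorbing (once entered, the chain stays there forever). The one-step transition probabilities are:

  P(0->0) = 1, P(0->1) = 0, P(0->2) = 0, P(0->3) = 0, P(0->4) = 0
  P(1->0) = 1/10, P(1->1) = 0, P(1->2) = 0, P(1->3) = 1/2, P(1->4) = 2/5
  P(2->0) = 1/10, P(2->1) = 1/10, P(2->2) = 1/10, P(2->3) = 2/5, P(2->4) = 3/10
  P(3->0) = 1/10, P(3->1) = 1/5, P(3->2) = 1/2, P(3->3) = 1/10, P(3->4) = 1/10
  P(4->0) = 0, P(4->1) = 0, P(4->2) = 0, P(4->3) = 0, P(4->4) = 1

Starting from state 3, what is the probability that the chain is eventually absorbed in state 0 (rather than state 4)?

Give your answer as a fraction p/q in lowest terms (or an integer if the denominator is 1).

Answer: 163/495

Derivation:
Let a_i = P(absorbed in 0 | start in state i).
Boundary conditions: a_0 = 1, a_4 = 0.
For each transient state i, a_i = sum_j P(i->j) * a_j:
  a_1 = 1/10*a_0 + 0*a_1 + 0*a_2 + 1/2*a_3 + 2/5*a_4
  a_2 = 1/10*a_0 + 1/10*a_1 + 1/10*a_2 + 2/5*a_3 + 3/10*a_4
  a_3 = 1/10*a_0 + 1/5*a_1 + 1/2*a_2 + 1/10*a_3 + 1/10*a_4

Substituting a_0 = 1 and a_4 = 0, rearrange to (I - Q) a = r where r[i] = P(i -> 0):
  [1, 0, -1/2] . (a_1, a_2, a_3) = 1/10
  [-1/10, 9/10, -2/5] . (a_1, a_2, a_3) = 1/10
  [-1/5, -1/2, 9/10] . (a_1, a_2, a_3) = 1/10

Solving yields:
  a_1 = 131/495
  a_2 = 142/495
  a_3 = 163/495

Starting state is 3, so the absorption probability is a_3 = 163/495.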